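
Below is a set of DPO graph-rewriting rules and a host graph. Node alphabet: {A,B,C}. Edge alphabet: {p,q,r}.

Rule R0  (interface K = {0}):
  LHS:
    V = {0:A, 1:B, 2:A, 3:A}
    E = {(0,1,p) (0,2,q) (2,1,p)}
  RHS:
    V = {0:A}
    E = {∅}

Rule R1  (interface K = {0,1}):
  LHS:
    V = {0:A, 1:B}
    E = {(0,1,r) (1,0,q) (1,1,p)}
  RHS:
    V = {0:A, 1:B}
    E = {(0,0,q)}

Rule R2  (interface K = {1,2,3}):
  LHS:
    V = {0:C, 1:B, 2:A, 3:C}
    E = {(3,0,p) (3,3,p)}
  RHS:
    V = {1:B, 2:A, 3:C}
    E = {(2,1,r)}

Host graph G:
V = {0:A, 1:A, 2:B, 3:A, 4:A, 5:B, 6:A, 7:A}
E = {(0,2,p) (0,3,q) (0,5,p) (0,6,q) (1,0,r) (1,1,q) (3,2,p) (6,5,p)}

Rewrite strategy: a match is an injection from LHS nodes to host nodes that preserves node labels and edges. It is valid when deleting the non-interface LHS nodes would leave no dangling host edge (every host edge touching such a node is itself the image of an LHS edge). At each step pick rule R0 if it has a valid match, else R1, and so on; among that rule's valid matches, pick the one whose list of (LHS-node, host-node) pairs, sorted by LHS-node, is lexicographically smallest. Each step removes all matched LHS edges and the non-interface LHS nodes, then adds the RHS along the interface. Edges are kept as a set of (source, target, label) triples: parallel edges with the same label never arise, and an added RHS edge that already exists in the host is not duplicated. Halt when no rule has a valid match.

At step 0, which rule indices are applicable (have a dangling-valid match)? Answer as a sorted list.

Answer: [R0]

Derivation:
R0: 4 valid matches — {0↦0, 1↦2, 2↦3, 3↦4}, {0↦0, 1↦2, 2↦3, 3↦7}, {0↦0, 1↦5, 2↦6, 3↦4} (+1 more)
R1: no valid match — LHS pattern not found
R2: no valid match — LHS pattern not found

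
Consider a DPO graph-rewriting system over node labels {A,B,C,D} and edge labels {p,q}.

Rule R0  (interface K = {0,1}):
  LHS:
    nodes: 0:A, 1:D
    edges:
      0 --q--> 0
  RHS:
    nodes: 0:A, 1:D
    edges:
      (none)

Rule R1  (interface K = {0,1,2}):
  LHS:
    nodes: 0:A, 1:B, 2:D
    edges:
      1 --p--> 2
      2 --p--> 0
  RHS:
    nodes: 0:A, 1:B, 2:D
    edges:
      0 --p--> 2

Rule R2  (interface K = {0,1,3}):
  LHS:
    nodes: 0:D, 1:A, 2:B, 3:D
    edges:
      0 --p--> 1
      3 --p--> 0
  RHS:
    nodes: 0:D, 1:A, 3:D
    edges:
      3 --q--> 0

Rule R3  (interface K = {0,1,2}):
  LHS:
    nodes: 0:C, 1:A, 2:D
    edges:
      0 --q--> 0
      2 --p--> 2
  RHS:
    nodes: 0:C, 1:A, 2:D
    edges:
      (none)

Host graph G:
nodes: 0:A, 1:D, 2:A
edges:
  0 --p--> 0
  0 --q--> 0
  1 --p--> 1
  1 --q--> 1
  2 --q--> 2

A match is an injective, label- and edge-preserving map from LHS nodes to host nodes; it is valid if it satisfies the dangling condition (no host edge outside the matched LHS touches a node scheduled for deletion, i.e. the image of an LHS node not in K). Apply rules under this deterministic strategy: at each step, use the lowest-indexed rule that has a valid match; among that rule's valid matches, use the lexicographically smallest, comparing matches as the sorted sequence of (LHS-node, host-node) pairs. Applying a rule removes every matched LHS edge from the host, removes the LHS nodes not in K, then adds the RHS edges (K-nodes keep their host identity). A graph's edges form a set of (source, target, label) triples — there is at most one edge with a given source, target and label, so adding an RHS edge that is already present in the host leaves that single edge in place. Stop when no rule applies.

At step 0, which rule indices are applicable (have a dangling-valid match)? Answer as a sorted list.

Answer: [R0]

Rewrite trace:
R0: 2 valid matches — {0↦0, 1↦1}, {0↦2, 1↦1}
R1: no valid match — LHS pattern not found
R2: no valid match — LHS pattern not found
R3: no valid match — LHS pattern not found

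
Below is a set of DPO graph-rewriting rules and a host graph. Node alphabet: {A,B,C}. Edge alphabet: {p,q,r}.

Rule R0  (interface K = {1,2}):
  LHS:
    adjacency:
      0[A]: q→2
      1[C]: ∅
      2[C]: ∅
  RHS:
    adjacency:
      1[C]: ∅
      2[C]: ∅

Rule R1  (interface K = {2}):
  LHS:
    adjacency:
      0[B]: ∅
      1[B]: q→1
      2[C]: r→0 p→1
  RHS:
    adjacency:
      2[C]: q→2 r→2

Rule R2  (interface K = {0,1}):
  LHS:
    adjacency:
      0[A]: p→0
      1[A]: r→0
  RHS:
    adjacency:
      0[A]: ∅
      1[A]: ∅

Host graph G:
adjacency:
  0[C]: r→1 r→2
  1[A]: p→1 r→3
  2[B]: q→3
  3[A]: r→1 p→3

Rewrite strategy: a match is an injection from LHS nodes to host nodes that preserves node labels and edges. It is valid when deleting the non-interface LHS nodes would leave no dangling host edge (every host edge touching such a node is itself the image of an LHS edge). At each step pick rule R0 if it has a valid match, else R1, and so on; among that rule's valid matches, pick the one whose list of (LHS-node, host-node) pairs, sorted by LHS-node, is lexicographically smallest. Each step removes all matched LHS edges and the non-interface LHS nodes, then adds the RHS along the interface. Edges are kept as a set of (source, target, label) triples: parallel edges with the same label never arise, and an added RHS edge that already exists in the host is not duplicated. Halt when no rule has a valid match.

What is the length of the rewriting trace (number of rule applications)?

[0] host  ⇒  4 nodes, 7 edges  {0-r->1 0-r->2 1-p->1 1-r->3 2-q->3 3-r->1 3-p->3}
[1] R2 @ {0↦1, 1↦3}  ⇒  4 nodes, 5 edges  {0-r->1 0-r->2 1-r->3 2-q->3 3-p->3}
[2] R2 @ {0↦3, 1↦1}  ⇒  4 nodes, 3 edges  {0-r->1 0-r->2 2-q->3}
final graph: no rule applies after step 2

Answer: 2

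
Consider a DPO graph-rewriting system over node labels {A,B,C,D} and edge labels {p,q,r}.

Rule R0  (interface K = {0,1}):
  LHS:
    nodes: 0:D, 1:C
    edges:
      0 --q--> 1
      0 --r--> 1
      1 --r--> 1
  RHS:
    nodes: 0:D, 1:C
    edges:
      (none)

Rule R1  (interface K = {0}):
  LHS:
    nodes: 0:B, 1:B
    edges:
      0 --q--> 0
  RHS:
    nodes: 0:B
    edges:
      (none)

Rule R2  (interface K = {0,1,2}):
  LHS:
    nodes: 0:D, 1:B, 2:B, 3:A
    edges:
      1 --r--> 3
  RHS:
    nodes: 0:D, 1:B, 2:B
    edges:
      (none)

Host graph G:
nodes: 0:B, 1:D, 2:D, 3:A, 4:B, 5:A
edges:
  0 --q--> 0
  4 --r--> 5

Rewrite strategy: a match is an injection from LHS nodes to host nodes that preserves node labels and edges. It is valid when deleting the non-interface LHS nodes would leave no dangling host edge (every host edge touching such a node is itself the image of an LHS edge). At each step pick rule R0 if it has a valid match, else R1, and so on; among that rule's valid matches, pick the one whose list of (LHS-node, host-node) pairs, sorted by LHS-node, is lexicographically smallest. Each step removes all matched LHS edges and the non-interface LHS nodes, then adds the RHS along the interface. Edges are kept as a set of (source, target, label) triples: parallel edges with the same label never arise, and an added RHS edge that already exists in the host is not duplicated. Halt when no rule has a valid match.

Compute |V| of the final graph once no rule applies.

Answer: 4

Steps:
[0] host  ⇒  6 nodes, 2 edges  {0-q->0 4-r->5}
[1] R2 @ {0↦1, 1↦4, 2↦0, 3↦5}  ⇒  5 nodes, 1 edges  {0-q->0}
[2] R1 @ {0↦0, 1↦4}  ⇒  4 nodes, 0 edges  {∅}
normal form: no rule applies after step 2
NF nodes: {0:B, 1:D, 2:D, 3:A}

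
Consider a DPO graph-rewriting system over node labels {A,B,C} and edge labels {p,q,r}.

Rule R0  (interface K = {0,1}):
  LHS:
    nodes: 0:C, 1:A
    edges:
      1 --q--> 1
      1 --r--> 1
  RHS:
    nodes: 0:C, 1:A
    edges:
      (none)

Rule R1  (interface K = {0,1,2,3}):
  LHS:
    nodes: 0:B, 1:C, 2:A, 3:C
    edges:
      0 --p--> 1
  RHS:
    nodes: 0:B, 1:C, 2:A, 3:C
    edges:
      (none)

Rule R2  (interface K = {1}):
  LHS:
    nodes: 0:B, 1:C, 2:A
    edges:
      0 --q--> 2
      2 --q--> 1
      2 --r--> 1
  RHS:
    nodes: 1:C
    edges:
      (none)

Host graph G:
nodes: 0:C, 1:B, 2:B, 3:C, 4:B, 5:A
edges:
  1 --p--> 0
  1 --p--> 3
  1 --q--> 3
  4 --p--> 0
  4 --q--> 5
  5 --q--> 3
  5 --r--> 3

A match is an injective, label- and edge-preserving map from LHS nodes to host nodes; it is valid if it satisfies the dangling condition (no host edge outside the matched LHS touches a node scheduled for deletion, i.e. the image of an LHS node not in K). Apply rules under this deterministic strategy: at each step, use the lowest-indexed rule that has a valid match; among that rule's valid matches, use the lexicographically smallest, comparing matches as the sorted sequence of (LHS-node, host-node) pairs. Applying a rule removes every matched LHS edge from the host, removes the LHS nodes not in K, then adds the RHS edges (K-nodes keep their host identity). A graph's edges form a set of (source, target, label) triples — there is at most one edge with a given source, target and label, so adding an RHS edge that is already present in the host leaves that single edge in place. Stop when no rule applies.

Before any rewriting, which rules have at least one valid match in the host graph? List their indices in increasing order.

Answer: [R1]

Rewrite trace:
R0: no valid match — LHS pattern not found
R1: 3 valid matches — {0↦1, 1↦0, 2↦5, 3↦3}, {0↦1, 1↦3, 2↦5, 3↦0}, {0↦4, 1↦0, 2↦5, 3↦3}
R2: no valid match — 1 raw match, all fail dangling condition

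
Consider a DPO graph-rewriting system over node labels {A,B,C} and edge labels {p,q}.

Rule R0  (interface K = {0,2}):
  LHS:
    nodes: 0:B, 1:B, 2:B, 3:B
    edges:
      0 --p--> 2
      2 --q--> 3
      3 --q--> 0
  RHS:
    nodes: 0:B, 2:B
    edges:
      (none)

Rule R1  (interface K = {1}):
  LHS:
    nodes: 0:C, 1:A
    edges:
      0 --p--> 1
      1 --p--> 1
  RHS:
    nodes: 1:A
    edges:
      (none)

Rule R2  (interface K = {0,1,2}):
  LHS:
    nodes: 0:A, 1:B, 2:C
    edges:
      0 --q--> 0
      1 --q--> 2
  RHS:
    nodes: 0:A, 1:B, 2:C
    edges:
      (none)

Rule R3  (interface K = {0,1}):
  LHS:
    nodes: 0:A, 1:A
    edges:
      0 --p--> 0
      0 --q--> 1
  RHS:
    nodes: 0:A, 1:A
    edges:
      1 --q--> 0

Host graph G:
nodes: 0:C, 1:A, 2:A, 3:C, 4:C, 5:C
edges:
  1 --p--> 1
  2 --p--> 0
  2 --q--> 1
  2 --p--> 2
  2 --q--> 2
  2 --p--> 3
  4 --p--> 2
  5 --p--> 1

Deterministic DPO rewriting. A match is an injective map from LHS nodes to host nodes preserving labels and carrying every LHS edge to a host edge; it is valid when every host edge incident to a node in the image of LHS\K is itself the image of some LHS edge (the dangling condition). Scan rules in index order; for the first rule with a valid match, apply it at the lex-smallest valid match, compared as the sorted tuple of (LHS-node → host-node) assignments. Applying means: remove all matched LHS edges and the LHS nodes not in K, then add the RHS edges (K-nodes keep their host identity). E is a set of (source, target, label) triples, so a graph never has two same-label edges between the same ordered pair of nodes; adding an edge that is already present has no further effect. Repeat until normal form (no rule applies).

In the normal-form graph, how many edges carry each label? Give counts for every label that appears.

start.  V:6 E:8  edges: 1-p->1 2-p->0 2-q->1 2-p->2 2-q->2 2-p->3 4-p->2 5-p->1
1. fire R1 via {0↦4, 1↦2}  →  V:5 E:6  edges: 1-p->1 2-p->0 2-q->1 2-q->2 2-p->3 5-p->1
2. fire R1 via {0↦5, 1↦1}  →  V:4 E:4  edges: 2-p->0 2-q->1 2-q->2 2-p->3
final graph: no rule applies after step 2
NF edges: [(2, 0, 'p'), (2, 1, 'q'), (2, 2, 'q'), (2, 3, 'p')]

Answer: p:2 q:2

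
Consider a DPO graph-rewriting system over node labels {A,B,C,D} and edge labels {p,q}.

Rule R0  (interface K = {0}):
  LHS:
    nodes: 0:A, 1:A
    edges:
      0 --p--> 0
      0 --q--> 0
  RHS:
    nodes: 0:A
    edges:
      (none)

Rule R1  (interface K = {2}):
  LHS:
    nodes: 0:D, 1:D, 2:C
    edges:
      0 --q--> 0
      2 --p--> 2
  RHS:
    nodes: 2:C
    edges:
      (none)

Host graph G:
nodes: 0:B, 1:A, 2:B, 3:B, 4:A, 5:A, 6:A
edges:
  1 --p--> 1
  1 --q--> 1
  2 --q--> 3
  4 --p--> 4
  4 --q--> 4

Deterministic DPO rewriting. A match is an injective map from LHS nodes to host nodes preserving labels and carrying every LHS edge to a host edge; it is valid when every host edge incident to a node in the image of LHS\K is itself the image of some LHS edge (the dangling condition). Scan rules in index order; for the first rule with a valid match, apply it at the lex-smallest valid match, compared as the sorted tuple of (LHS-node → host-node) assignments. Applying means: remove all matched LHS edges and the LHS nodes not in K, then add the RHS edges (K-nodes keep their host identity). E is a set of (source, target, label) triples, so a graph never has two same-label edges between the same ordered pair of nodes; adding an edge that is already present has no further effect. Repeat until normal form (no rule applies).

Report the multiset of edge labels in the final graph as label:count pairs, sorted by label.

Answer: q:1

Derivation:
initial: |V|=7 |E|=5  E = 1-p->1 1-q->1 2-q->3 4-p->4 4-q->4
step 1: apply R0 at {0↦1, 1↦5}  → |V|=6 |E|=3  E = 2-q->3 4-p->4 4-q->4
step 2: apply R0 at {0↦4, 1↦1}  → |V|=5 |E|=1  E = 2-q->3
halt: no rule applies after step 2
NF edges: [(2, 3, 'q')]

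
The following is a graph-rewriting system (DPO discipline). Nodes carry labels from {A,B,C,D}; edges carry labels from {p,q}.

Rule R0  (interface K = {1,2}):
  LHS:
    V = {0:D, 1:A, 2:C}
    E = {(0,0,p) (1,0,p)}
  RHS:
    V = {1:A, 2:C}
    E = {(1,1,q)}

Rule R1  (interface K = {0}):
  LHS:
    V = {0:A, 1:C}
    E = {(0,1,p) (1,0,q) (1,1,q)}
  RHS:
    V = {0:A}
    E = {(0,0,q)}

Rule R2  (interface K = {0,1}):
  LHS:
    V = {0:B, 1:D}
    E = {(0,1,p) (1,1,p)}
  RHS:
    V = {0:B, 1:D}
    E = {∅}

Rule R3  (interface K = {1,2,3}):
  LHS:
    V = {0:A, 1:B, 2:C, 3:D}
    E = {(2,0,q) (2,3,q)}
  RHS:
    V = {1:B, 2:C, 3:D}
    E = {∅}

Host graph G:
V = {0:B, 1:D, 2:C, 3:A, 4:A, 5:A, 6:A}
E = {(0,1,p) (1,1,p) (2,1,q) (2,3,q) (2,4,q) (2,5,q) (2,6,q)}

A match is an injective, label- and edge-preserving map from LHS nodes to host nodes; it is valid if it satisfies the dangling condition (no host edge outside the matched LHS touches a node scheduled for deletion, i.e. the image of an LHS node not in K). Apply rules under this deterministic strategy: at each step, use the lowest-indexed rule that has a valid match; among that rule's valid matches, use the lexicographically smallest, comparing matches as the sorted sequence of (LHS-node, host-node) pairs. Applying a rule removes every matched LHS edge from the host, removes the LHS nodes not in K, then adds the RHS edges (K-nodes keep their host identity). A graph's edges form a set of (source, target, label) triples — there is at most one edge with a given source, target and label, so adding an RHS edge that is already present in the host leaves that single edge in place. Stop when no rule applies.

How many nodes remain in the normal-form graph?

Answer: 6

Derivation:
initial: |V|=7 |E|=7  E = 0-p->1 1-p->1 2-q->1 2-q->3 2-q->4 2-q->5 2-q->6
step 1: apply R2 at {0↦0, 1↦1}  → |V|=7 |E|=5  E = 2-q->1 2-q->3 2-q->4 2-q->5 2-q->6
step 2: apply R3 at {0↦3, 1↦0, 2↦2, 3↦1}  → |V|=6 |E|=3  E = 2-q->4 2-q->5 2-q->6
halt: no rule applies after step 2
NF nodes: {0:B, 1:D, 2:C, 4:A, 5:A, 6:A}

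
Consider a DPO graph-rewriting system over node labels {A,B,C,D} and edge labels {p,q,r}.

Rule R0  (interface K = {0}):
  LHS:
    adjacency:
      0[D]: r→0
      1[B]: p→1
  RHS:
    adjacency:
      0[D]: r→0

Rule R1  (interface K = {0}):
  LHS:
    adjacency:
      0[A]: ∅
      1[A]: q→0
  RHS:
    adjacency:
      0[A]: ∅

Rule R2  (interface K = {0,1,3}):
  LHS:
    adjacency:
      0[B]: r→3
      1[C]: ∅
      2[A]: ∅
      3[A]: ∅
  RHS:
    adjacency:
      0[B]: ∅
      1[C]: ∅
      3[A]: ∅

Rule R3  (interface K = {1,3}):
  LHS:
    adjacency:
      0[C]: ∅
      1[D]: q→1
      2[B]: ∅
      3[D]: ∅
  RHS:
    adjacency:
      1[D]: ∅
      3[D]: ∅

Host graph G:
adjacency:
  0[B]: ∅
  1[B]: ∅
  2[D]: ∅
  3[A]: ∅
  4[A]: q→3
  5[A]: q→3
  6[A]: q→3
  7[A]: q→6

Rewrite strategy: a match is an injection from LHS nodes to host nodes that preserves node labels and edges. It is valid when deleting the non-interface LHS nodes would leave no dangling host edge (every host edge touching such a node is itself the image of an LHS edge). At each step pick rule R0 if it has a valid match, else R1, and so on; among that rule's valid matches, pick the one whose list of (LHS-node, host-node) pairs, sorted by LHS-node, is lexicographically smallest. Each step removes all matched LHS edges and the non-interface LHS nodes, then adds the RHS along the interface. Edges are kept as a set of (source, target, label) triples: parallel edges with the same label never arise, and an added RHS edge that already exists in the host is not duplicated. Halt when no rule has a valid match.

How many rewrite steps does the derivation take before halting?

Answer: 4

Steps:
start.  V:8 E:4  edges: 4-q->3 5-q->3 6-q->3 7-q->6
1. fire R1 via {0↦3, 1↦4}  →  V:7 E:3  edges: 5-q->3 6-q->3 7-q->6
2. fire R1 via {0↦3, 1↦5}  →  V:6 E:2  edges: 6-q->3 7-q->6
3. fire R1 via {0↦6, 1↦7}  →  V:5 E:1  edges: 6-q->3
4. fire R1 via {0↦3, 1↦6}  →  V:4 E:0  edges: ∅
final graph: no rule applies after step 4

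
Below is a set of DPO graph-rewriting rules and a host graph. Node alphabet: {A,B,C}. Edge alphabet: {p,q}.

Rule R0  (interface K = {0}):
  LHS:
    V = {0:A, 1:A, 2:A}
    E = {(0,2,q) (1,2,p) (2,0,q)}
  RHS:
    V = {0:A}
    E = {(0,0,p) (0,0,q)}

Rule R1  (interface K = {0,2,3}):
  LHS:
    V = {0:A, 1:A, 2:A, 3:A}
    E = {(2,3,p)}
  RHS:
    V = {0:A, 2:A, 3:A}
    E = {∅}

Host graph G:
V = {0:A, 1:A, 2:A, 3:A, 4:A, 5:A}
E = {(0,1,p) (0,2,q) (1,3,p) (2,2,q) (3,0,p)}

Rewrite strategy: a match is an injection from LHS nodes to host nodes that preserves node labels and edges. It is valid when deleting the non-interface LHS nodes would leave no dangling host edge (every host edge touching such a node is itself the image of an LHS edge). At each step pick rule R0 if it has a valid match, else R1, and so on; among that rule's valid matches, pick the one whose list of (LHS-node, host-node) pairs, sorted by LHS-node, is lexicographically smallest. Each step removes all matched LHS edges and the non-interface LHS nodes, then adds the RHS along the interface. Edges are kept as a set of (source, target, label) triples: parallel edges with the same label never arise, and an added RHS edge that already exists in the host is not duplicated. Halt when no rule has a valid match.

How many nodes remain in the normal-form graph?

initial: |V|=6 |E|=5  E = 0-p->1 0-q->2 1-p->3 2-q->2 3-p->0
step 1: apply R1 at {0↦0, 1↦4, 2↦1, 3↦3}  → |V|=5 |E|=4  E = 0-p->1 0-q->2 2-q->2 3-p->0
step 2: apply R1 at {0↦1, 1↦5, 2↦3, 3↦0}  → |V|=4 |E|=3  E = 0-p->1 0-q->2 2-q->2
step 3: apply R1 at {0↦2, 1↦3, 2↦0, 3↦1}  → |V|=3 |E|=2  E = 0-q->2 2-q->2
normal form: no rule applies after step 3
NF nodes: {0:A, 1:A, 2:A}

Answer: 3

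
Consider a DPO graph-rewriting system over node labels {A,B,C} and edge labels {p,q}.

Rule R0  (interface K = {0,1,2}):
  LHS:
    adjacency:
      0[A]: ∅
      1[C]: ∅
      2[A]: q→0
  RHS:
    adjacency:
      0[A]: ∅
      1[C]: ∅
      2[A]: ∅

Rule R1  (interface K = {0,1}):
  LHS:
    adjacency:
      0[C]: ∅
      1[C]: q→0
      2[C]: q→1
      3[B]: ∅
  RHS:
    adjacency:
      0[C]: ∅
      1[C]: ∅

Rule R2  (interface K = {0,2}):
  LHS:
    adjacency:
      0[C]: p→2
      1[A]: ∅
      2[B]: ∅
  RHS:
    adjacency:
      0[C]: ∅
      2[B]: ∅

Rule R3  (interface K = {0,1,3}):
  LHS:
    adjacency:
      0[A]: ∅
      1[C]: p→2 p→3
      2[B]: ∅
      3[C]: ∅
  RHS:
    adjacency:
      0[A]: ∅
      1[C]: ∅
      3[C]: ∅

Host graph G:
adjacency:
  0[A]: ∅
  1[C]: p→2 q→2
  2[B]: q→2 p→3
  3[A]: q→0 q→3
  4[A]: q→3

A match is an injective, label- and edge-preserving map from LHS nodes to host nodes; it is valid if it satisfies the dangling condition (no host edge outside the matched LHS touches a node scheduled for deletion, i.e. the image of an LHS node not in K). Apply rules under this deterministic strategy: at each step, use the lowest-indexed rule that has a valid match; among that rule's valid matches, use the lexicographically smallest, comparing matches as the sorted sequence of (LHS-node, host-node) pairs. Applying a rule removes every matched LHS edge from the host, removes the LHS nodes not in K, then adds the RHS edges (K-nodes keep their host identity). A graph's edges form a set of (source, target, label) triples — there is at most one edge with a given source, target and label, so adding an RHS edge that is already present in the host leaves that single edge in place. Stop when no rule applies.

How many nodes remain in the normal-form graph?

Answer: 4

Rewrite trace:
start.  V:5 E:7  edges: 1-p->2 1-q->2 2-q->2 2-p->3 3-q->0 3-q->3 4-q->3
1. fire R0 via {0↦0, 1↦1, 2↦3}  →  V:5 E:6  edges: 1-p->2 1-q->2 2-q->2 2-p->3 3-q->3 4-q->3
2. fire R0 via {0↦3, 1↦1, 2↦4}  →  V:5 E:5  edges: 1-p->2 1-q->2 2-q->2 2-p->3 3-q->3
3. fire R2 via {0↦1, 1↦0, 2↦2}  →  V:4 E:4  edges: 1-q->2 2-q->2 2-p->3 3-q->3
halt: no rule applies after step 3
NF nodes: {1:C, 2:B, 3:A, 4:A}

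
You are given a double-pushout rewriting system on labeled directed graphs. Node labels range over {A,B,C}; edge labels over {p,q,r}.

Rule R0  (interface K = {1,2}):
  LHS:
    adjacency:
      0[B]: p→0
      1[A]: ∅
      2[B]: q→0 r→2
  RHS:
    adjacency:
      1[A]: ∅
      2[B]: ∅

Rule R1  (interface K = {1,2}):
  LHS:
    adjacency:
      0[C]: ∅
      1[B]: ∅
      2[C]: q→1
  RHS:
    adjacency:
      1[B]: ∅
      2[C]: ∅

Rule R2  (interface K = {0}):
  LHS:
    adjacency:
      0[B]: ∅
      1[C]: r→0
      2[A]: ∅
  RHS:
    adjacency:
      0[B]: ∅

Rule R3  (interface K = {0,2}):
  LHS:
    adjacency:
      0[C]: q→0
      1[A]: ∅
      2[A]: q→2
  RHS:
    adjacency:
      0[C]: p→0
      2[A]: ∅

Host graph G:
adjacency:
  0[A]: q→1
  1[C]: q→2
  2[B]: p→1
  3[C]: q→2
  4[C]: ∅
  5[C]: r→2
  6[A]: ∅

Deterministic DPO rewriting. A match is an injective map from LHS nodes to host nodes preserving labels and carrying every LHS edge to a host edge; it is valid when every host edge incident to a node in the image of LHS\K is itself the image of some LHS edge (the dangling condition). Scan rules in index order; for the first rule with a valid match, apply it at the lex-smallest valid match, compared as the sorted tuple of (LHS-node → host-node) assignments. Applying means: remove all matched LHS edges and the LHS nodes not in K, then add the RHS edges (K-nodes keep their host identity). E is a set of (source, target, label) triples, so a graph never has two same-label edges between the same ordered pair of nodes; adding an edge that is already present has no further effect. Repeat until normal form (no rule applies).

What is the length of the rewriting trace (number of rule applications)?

Answer: 2

Steps:
initial: |V|=7 |E|=5  E = 0-q->1 1-q->2 2-p->1 3-q->2 5-r->2
step 1: apply R1 at {0↦4, 1↦2, 2↦1}  → |V|=6 |E|=4  E = 0-q->1 2-p->1 3-q->2 5-r->2
step 2: apply R2 at {0↦2, 1↦5, 2↦6}  → |V|=4 |E|=3  E = 0-q->1 2-p->1 3-q->2
halt: no rule applies after step 2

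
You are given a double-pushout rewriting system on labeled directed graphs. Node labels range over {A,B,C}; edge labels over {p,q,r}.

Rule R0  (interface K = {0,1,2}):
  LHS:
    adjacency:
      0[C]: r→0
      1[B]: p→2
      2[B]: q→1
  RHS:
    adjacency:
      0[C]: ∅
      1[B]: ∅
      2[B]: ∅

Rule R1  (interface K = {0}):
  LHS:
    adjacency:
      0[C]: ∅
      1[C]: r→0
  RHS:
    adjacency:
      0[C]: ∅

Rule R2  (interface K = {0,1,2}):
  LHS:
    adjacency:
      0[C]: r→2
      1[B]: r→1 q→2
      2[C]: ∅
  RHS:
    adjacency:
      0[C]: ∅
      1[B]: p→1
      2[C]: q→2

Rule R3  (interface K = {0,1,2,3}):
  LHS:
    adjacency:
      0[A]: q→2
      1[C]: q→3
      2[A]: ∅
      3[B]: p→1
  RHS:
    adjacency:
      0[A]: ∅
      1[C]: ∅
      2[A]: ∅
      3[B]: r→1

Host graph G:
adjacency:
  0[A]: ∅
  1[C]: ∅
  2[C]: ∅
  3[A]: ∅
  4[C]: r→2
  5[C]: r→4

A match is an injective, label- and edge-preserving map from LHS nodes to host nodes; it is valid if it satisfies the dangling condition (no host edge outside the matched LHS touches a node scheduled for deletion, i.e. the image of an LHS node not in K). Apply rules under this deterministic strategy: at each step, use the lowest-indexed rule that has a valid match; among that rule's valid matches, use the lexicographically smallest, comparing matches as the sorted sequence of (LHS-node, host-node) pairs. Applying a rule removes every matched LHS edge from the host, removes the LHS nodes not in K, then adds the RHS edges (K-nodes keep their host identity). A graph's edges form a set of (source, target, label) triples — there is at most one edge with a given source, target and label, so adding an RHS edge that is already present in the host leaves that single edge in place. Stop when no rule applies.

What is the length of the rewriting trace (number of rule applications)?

[0] host  ⇒  6 nodes, 2 edges  {4-r->2 5-r->4}
[1] R1 @ {0↦4, 1↦5}  ⇒  5 nodes, 1 edges  {4-r->2}
[2] R1 @ {0↦2, 1↦4}  ⇒  4 nodes, 0 edges  {∅}
final graph: no rule applies after step 2

Answer: 2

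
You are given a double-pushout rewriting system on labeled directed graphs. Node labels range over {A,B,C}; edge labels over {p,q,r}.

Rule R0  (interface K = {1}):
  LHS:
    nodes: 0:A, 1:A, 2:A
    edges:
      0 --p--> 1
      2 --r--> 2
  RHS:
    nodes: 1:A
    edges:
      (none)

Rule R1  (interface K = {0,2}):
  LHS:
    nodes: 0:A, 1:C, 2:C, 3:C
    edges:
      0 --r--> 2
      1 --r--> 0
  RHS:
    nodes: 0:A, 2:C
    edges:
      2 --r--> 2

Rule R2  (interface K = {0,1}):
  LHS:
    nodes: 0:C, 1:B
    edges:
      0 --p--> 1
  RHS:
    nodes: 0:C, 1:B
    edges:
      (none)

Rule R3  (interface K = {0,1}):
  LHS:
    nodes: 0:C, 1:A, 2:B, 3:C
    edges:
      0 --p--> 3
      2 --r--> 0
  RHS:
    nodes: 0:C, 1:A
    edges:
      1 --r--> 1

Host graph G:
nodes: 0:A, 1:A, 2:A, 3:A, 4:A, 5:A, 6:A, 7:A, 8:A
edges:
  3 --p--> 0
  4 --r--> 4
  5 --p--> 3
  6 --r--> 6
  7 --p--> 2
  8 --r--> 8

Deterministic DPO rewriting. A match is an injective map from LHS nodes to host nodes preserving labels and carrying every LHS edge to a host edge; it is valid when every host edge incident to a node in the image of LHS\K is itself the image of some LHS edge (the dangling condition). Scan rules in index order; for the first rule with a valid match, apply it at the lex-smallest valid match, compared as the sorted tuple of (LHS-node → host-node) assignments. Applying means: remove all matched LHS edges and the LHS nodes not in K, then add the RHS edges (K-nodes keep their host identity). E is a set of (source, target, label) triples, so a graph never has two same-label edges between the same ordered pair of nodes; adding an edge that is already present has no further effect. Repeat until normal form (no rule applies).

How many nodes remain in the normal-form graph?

[0] host  ⇒  9 nodes, 6 edges  {3-p->0 4-r->4 5-p->3 6-r->6 7-p->2 8-r->8}
[1] R0 @ {0↦5, 1↦3, 2↦4}  ⇒  7 nodes, 4 edges  {3-p->0 6-r->6 7-p->2 8-r->8}
[2] R0 @ {0↦3, 1↦0, 2↦6}  ⇒  5 nodes, 2 edges  {7-p->2 8-r->8}
[3] R0 @ {0↦7, 1↦2, 2↦8}  ⇒  3 nodes, 0 edges  {∅}
final graph: no rule applies after step 3
NF nodes: {0:A, 1:A, 2:A}

Answer: 3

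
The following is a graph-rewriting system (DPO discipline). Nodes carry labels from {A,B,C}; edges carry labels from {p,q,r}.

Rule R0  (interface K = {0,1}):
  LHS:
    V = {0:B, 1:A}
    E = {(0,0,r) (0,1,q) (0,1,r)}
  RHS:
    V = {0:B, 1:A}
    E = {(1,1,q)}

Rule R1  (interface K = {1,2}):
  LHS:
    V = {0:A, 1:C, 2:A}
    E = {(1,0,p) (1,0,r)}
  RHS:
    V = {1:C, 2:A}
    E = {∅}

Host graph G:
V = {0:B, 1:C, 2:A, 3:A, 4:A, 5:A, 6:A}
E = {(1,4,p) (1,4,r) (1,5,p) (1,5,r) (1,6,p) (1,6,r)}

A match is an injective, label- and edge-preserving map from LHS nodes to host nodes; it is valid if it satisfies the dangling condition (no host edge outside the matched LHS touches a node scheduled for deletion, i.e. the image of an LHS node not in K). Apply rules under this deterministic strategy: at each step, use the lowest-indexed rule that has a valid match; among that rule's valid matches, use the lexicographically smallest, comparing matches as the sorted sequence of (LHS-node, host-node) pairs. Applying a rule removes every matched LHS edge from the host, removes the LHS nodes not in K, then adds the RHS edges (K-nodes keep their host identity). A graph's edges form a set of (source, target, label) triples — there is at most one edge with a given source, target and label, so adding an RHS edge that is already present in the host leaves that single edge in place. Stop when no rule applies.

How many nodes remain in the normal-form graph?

start.  V:7 E:6  edges: 1-p->4 1-r->4 1-p->5 1-r->5 1-p->6 1-r->6
1. fire R1 via {0↦4, 1↦1, 2↦2}  →  V:6 E:4  edges: 1-p->5 1-r->5 1-p->6 1-r->6
2. fire R1 via {0↦5, 1↦1, 2↦2}  →  V:5 E:2  edges: 1-p->6 1-r->6
3. fire R1 via {0↦6, 1↦1, 2↦2}  →  V:4 E:0  edges: ∅
final graph: no rule applies after step 3
NF nodes: {0:B, 1:C, 2:A, 3:A}

Answer: 4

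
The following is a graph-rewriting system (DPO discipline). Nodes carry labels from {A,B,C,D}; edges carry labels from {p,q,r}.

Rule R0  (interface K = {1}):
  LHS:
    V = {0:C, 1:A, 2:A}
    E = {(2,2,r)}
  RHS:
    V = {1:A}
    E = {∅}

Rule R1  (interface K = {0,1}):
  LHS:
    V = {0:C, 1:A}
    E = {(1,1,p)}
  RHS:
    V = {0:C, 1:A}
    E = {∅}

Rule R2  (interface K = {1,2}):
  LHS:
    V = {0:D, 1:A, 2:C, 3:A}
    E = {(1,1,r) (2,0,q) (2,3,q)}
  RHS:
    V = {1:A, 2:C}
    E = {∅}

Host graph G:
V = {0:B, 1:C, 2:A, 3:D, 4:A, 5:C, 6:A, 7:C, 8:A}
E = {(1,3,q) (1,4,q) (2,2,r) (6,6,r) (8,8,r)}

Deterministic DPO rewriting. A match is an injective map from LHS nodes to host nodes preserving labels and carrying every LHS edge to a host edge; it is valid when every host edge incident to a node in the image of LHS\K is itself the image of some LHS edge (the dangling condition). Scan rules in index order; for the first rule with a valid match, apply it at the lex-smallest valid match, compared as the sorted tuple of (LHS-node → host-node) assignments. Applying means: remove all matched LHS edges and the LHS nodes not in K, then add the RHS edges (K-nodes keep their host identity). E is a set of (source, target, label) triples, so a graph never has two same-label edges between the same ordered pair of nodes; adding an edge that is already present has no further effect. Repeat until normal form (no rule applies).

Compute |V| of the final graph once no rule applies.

Answer: 3

Steps:
initial: |V|=9 |E|=5  E = 1-q->3 1-q->4 2-r->2 6-r->6 8-r->8
step 1: apply R0 at {0↦5, 1↦2, 2↦6}  → |V|=7 |E|=4  E = 1-q->3 1-q->4 2-r->2 8-r->8
step 2: apply R0 at {0↦7, 1↦2, 2↦8}  → |V|=5 |E|=3  E = 1-q->3 1-q->4 2-r->2
step 3: apply R2 at {0↦3, 1↦2, 2↦1, 3↦4}  → |V|=3 |E|=0  E = ∅
normal form: no rule applies after step 3
NF nodes: {0:B, 1:C, 2:A}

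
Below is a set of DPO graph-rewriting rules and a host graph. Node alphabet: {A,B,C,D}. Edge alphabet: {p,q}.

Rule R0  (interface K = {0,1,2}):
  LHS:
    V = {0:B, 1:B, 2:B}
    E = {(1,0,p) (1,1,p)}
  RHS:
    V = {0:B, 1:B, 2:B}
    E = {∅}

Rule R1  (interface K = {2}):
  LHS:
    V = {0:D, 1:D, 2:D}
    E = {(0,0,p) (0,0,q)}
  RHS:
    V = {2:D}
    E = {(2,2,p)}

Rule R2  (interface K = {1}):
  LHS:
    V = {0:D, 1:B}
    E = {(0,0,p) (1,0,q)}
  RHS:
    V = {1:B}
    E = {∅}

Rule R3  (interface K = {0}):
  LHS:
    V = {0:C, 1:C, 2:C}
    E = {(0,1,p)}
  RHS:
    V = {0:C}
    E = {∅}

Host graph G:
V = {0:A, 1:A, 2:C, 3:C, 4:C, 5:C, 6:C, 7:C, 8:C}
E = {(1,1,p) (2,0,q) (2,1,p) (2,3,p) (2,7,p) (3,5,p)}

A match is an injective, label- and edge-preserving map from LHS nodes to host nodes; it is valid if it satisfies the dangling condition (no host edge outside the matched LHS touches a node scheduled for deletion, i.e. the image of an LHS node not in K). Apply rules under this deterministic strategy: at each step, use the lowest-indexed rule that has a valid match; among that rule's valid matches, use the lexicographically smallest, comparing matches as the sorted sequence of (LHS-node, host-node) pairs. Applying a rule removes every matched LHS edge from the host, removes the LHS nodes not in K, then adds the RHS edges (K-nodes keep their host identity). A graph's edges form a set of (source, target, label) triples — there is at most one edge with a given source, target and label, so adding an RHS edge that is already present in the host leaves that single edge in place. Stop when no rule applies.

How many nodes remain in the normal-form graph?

Answer: 3

Derivation:
[0] host  ⇒  9 nodes, 6 edges  {1-p->1 2-q->0 2-p->1 2-p->3 2-p->7 3-p->5}
[1] R3 @ {0↦2, 1↦7, 2↦4}  ⇒  7 nodes, 5 edges  {1-p->1 2-q->0 2-p->1 2-p->3 3-p->5}
[2] R3 @ {0↦3, 1↦5, 2↦6}  ⇒  5 nodes, 4 edges  {1-p->1 2-q->0 2-p->1 2-p->3}
[3] R3 @ {0↦2, 1↦3, 2↦8}  ⇒  3 nodes, 3 edges  {1-p->1 2-q->0 2-p->1}
halt: no rule applies after step 3
NF nodes: {0:A, 1:A, 2:C}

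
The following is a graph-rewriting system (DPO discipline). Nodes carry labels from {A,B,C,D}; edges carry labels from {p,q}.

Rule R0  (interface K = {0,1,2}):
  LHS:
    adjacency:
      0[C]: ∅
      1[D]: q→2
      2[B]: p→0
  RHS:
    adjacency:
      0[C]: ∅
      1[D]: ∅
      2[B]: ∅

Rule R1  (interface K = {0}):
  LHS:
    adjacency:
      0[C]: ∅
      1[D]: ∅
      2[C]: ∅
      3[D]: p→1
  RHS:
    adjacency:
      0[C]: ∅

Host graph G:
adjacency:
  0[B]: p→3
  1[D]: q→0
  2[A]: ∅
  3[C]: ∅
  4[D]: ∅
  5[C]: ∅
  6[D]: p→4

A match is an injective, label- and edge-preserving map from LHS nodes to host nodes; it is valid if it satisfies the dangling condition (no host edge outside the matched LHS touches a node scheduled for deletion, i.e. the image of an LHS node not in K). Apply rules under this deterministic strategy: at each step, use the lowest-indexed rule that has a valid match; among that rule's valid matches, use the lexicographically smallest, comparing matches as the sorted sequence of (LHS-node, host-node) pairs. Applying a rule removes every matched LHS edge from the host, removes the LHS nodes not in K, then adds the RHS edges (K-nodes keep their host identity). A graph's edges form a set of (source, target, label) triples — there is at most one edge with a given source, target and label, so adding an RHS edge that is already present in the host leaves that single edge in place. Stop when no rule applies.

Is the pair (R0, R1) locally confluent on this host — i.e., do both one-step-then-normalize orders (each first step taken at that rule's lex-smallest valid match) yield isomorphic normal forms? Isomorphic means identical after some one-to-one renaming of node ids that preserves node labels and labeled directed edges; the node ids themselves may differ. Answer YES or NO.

Answer: YES

Derivation:
branch R0-first: apply at {0↦3, 1↦1, 2↦0} → |E|=1, then 1 more step(s) → NF |V|=4 |E|=0 V={0:B, 1:D, 2:A, 3:C} E=∅
branch R1-first: apply at {0↦3, 1↦4, 2↦5, 3↦6} → |E|=2, then 1 more step(s) → NF |V|=4 |E|=0 V={0:B, 1:D, 2:A, 3:C} E=∅
graphs isomorphic (equal up to label-preserving node renaming)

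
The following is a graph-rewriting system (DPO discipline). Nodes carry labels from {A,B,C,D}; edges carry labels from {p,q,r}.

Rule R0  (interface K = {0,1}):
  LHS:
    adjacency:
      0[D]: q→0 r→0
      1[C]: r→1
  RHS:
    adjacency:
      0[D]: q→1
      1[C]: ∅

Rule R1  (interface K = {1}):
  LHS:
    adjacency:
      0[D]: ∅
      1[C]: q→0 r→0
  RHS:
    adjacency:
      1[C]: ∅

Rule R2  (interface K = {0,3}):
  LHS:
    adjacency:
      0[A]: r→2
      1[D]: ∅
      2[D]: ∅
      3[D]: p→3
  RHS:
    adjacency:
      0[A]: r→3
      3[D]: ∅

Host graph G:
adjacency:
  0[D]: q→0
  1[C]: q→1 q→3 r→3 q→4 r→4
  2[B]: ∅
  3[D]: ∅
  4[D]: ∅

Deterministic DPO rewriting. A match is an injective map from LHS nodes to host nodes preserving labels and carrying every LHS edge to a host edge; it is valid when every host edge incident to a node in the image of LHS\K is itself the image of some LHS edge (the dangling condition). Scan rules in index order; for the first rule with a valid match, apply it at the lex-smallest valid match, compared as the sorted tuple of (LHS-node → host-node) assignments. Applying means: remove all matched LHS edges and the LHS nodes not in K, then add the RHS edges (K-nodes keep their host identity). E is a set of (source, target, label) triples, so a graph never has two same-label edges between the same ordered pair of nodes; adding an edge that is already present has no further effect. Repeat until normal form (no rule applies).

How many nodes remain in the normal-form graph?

[0] host  ⇒  5 nodes, 6 edges  {0-q->0 1-q->1 1-q->3 1-r->3 1-q->4 1-r->4}
[1] R1 @ {0↦3, 1↦1}  ⇒  4 nodes, 4 edges  {0-q->0 1-q->1 1-q->4 1-r->4}
[2] R1 @ {0↦4, 1↦1}  ⇒  3 nodes, 2 edges  {0-q->0 1-q->1}
final graph: no rule applies after step 2
NF nodes: {0:D, 1:C, 2:B}

Answer: 3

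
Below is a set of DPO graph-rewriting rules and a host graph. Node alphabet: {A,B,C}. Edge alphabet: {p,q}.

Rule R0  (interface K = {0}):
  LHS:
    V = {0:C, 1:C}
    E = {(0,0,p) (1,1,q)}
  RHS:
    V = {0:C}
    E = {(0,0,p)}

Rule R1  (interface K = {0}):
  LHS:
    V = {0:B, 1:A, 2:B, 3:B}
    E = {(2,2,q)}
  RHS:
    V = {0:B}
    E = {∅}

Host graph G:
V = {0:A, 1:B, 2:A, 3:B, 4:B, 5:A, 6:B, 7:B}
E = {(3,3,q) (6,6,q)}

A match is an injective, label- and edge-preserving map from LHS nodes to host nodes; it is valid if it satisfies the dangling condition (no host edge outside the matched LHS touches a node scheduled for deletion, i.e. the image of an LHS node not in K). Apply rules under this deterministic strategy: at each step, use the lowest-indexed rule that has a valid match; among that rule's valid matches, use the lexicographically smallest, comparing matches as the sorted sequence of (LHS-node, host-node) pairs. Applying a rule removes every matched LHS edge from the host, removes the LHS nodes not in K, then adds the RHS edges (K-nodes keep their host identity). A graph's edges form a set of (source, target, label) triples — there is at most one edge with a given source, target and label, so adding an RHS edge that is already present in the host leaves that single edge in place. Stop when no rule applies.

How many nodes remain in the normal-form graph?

Answer: 2

Rewrite trace:
initial: |V|=8 |E|=2  E = 3-q->3 6-q->6
step 1: apply R1 at {0↦1, 1↦0, 2↦3, 3↦4}  → |V|=5 |E|=1  E = 6-q->6
step 2: apply R1 at {0↦1, 1↦2, 2↦6, 3↦7}  → |V|=2 |E|=0  E = ∅
normal form: no rule applies after step 2
NF nodes: {1:B, 5:A}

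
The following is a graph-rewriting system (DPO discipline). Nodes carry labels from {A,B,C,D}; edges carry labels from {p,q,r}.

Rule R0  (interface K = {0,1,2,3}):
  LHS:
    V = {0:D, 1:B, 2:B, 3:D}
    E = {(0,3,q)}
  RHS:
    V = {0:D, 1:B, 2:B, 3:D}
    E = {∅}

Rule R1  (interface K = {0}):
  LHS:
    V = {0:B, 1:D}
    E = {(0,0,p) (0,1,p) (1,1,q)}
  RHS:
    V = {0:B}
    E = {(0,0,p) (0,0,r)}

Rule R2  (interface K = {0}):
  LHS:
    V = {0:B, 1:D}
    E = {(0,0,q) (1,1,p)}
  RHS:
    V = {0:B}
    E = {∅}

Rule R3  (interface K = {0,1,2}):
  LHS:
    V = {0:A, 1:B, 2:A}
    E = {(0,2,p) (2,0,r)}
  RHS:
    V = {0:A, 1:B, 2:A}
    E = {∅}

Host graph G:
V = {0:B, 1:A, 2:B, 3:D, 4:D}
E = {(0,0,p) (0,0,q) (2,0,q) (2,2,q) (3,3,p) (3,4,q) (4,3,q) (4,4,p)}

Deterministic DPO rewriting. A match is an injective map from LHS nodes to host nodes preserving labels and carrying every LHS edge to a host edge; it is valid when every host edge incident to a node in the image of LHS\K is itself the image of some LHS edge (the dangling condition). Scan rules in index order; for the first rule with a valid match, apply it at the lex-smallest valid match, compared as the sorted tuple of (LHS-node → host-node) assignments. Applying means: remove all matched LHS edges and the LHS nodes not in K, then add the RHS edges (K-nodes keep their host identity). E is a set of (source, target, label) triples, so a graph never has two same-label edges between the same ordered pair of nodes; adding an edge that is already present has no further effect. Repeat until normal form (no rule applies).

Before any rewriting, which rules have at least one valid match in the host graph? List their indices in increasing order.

R0: 4 valid matches — {0↦3, 1↦0, 2↦2, 3↦4}, {0↦3, 1↦2, 2↦0, 3↦4}, {0↦4, 1↦0, 2↦2, 3↦3} (+1 more)
R1: no valid match — LHS pattern not found
R2: no valid match — 4 raw matches, all fail dangling condition
R3: no valid match — LHS pattern not found

Answer: [R0]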